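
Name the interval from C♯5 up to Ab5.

The letter names run C→A, a span of 5 letter steps, so the interval is some kind of sixth.
C# to Ab is 7 semitones. A major sixth is 9, so 7 makes it diminished.

diminished sixth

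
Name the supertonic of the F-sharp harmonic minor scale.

The F# harmonic minor scale runs F# G# A B C# D E#.
Degree 2 is G#.

G#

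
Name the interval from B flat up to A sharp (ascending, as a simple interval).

augmented seventh

Counting letters B–C–D–E–F–G–A gives a seventh.
Bb→A# = 12 semitones, 1 wider than the major seventh (11), so augmented.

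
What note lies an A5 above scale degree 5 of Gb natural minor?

A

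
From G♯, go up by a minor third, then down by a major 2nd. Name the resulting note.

A minor third up from G# is B (letter B, 3 semitones up).
A major second down from B is A (letter A, 2 semitones down).

A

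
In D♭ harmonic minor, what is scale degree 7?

C

The Db harmonic minor scale runs Db Eb Fb Gb Ab Bbb C.
Degree 7 is C.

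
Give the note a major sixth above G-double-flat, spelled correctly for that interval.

Ebb

A sixth above G lands on the letter E.
A major sixth spans 9 semitones, so Gbb moves to pitch class 2. On the letter E that is Ebb.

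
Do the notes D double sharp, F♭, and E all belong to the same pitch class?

Yes

D## = pitch class 4 and Fb = pitch class 4 and E = pitch class 4 — the same pitch class, so they are enharmonic equivalents.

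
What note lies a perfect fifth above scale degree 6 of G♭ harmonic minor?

Scale degree 6 of Gb harmonic minor is Ebb.
A perfect fifth (7 semitones) above Ebb lands on the letter B, giving Bbb.

Bbb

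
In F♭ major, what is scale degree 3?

Ab

The Fb major scale runs Fb Gb Ab Bbb Cb Db Eb.
Degree 3 is Ab.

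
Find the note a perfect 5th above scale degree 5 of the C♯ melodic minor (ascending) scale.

Scale degree 5 of C# melodic minor (ascending) is G#.
A perfect fifth (7 semitones) above G# lands on the letter D, giving D#.

D#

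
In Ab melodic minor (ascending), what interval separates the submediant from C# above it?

augmented fifth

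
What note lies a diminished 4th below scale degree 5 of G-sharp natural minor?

A##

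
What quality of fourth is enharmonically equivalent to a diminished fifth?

augmented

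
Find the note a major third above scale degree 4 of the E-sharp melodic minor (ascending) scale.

C##

Scale degree 4 of E# melodic minor (ascending) is A#.
A major third (4 semitones) above A# lands on the letter C, giving C##.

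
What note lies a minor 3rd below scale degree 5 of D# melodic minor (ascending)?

Scale degree 5 of D# melodic minor (ascending) is A#.
A minor third (3 semitones) below A# lands on the letter F, giving F##.

F##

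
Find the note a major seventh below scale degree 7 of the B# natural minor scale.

Scale degree 7 of B# natural minor is A#.
A major seventh (11 semitones) below A# lands on the letter B, giving B.

B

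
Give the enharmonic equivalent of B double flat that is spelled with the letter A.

A

Bbb is pitch class 9. The letter A alone is pitch class 9.
Pitch class 9 on A needs no accidental: A.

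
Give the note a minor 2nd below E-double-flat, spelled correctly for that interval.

E down a major second is D, so the target letter is D.
From Ebb, a minor second is 1 semitone down: Db.

Db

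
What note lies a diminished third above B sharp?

D

A third above B lands on the letter D.
A diminished third spans 2 semitones, so B# moves to pitch class 2. On the letter D that is D.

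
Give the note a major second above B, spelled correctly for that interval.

C#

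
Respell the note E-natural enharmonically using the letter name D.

D##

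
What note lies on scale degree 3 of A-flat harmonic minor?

Cb

Degree 3 takes the letter 2 steps above A, which is C.
In harmonic minor, degree 3 sits 3 semitones above the tonic. Ab + 3 semitones is pitch class 11, spelled on C as Cb.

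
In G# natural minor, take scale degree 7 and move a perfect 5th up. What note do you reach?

C#

Scale degree 7 of G# natural minor is F#.
A perfect fifth (7 semitones) above F# lands on the letter C, giving C#.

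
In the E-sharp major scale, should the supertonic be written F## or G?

Each scale degree takes a distinct letter name. Degree 2 of a scale on E must use the letter F.
F## and G are enharmonically the same pitch, but only F## uses the letter F, so it is the correct spelling here.

F##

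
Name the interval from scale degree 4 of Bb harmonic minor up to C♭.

Scale degree 4 of Bb harmonic minor is Eb.
Eb up to Cb: letters E→C make it a sixth; 8 semitones makes it minor.

minor sixth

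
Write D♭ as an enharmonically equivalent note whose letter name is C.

C#

Db is pitch class 1. The letter C alone is pitch class 0.
To reach pitch class 1 from C requires an offset of +1 semitone, i.e. sharp: C#.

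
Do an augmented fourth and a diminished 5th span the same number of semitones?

An augmented fourth spans 6 semitones; a diminished fifth spans 6.
They are enharmonically equivalent.

Yes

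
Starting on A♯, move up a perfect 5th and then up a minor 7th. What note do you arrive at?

A perfect fifth up from A# is E# (letter E, 7 semitones up).
A minor seventh up from E# is D# (letter D, 10 semitones up).

D#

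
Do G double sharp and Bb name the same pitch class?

No

Two spellings are enharmonically equivalent only if they share a pitch class.
Here G## → 9, Bb → 10; 9 ≠ 10, so they are not.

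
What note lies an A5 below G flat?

Cbb

G down a perfect fifth is C, so the target letter is C.
From Gb, an augmented fifth is 8 semitones down: Cbb.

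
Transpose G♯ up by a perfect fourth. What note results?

A fourth above G lands on the letter C.
A perfect fourth spans 5 semitones, so G# moves to pitch class 1. On the letter C that is C#.

C#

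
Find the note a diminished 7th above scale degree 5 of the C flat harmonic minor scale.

Fbb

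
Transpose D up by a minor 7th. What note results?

C

D up a major seventh is C#, so the target letter is C.
From D, a minor seventh is 10 semitones up: C.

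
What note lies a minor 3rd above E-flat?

Gb

A third above E lands on the letter G.
A minor third spans 3 semitones, so Eb moves to pitch class 6. On the letter G that is Gb.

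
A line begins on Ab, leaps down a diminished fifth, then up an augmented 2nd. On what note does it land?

A diminished fifth down from Ab is D (letter D, 6 semitones down).
An augmented second up from D is E# (letter E, 3 semitones up).

E#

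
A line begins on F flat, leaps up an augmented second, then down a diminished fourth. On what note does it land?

D#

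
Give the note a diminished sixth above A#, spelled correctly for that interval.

A up a major sixth is F#, so the target letter is F.
From A#, a diminished sixth is 7 semitones up: F.

F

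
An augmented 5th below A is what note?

A down a perfect fifth is D, so the target letter is D.
From A, an augmented fifth is 8 semitones down: Db.

Db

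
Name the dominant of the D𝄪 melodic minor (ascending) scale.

Degree 5 takes the letter 4 steps above D, which is A.
In melodic minor (ascending), degree 5 sits 7 semitones above the tonic. D## + 7 semitones is pitch class 11, spelled on A as A##.

A##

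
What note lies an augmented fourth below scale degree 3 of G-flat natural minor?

Fbb

Scale degree 3 of Gb natural minor is Bbb.
An augmented fourth (6 semitones) below Bbb lands on the letter F, giving Fbb.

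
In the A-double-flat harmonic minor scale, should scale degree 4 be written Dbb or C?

Dbb

Each scale degree takes a distinct letter name. Degree 4 of a scale on A must use the letter D.
Dbb and C are enharmonically the same pitch, but only Dbb uses the letter D, so it is the correct spelling here.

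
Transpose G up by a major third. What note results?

G up a major third is B, so the target letter is B.
From G, a major third is 4 semitones up: B.

B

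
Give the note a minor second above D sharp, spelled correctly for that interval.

E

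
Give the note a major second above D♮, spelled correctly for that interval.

A second above D lands on the letter E.
A major second spans 2 semitones, so D moves to pitch class 4. On the letter E that is E.

E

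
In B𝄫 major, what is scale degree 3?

Db

Degree 3 takes the letter 2 steps above B, which is D.
In major, degree 3 sits 4 semitones above the tonic. Bbb + 4 semitones is pitch class 1, spelled on D as Db.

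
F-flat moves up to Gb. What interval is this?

Counting letters F–G gives a second.
Fb→Gb = 2 semitones, exactly the major second.

major second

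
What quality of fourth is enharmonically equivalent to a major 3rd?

A major third spans 4 semitones.
A fourth spanning 4 semitones is diminished (the perfect fourth is 5).

diminished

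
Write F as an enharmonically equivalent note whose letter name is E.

E#

Plain E sits 1 semitone below F, so on the letter E the same pitch needs a sharp: E#.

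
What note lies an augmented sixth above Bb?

G#

A sixth above B lands on the letter G.
An augmented sixth spans 10 semitones, so Bb moves to pitch class 8. On the letter G that is G#.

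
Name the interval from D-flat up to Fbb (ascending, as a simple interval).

The letter names run D→F, a span of 2 letter steps, so the interval is some kind of third.
Db to Fbb is 2 semitones. A major third is 4, so 2 makes it diminished.

diminished third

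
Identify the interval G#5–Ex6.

Counting letters G–A–B–C–D–E gives a sixth.
G#→E## = 10 semitones, 1 wider than the major sixth (9), so augmented.

augmented sixth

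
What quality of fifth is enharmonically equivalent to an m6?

A minor sixth spans 8 semitones.
A fifth spanning 8 semitones is augmented (the perfect fifth is 7).

augmented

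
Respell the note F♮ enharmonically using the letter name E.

E#

F is pitch class 5. The letter E alone is pitch class 4.
To reach pitch class 5 from E requires an offset of +1 semitone, i.e. sharp: E#.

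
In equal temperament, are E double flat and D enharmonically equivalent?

Yes

Ebb is pitch class 2; D is pitch class 2.
All spellings map to pitch class 2, so they are enharmonically equivalent.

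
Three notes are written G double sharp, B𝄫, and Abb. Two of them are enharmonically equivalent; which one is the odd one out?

Abb

In 12-tone equal temperament, enharmonic equivalents share a pitch class. G## is pitch class 9; Bbb is pitch class 9; Abb is pitch class 7.
G## and Bbb share pitch class 9, while Abb is pitch class 7.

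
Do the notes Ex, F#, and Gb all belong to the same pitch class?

E## = pitch class 6 and F# = pitch class 6 and Gb = pitch class 6 — the same pitch class, so they are enharmonic equivalents.

Yes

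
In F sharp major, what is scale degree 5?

C#

Degree 5 takes the letter 4 steps above F, which is C.
In major, degree 5 sits 7 semitones above the tonic. F# + 7 semitones is pitch class 1, spelled on C as C#.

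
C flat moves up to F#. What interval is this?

The letter names run C→F, a span of 3 letter steps, so the interval is some kind of fourth.
Cb to F# is 7 semitones. A perfect fourth is 5, so 7 makes it doubly augmented.

doubly augmented fourth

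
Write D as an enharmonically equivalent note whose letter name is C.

D is pitch class 2. The letter C alone is pitch class 0.
To reach pitch class 2 from C requires an offset of +2 semitones, i.e. double sharp: C##.

C##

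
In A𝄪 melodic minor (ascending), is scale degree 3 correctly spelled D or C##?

C##

Each scale degree takes a distinct letter name. Degree 3 of a scale on A must use the letter C.
C## and D are enharmonically the same pitch, but only C## uses the letter C, so it is the correct spelling here.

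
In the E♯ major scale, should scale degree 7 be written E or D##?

D##

Each scale degree takes a distinct letter name. Degree 7 of a scale on E must use the letter D.
D## and E are enharmonically the same pitch, but only D## uses the letter D, so it is the correct spelling here.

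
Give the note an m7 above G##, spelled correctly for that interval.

G up a major seventh is F#, so the target letter is F.
From G##, a minor seventh is 10 semitones up: F##.

F##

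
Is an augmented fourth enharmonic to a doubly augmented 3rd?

An augmented fourth spans 6 semitones; a doubly augmented third spans 6.
They are enharmonically equivalent.

Yes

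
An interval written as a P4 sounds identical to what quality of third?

augmented

A perfect fourth spans 5 semitones.
A third spanning 5 semitones is augmented (the major third is 4).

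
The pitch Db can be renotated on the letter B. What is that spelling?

B##

Plain B sits 2 semitones below Db, so on the letter B the same pitch needs a double sharp: B##.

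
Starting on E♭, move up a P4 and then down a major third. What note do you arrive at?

A perfect fourth up from Eb is Ab (letter A, 5 semitones up).
A major third down from Ab is Fb (letter F, 4 semitones down).

Fb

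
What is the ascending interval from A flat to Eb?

perfect fifth

Counting letters A–B–C–D–E gives a fifth.
Ab→Eb = 7 semitones, exactly the perfect fifth.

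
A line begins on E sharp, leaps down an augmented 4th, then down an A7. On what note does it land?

An augmented fourth down from E# is B (letter B, 6 semitones down).
An augmented seventh down from B is Cb (letter C, 12 semitones down).

Cb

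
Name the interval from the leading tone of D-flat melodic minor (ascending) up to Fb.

diminished fourth

The leading tone of Db melodic minor (ascending) is C.
C up to Fb: letters C→F make it a fourth; 4 semitones makes it diminished.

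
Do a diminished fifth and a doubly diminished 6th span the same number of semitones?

A diminished fifth spans 6 semitones; a doubly diminished sixth spans 6.
They are enharmonically equivalent.

Yes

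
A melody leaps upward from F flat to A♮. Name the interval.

The letter names run F→A, a span of 2 letter steps, so the interval is some kind of third.
Fb to A is 5 semitones. A major third is 4, so 5 makes it augmented.

augmented third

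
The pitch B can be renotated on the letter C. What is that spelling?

Cb

Plain C sits 1 semitone above B, so on the letter C the same pitch needs a flat: Cb.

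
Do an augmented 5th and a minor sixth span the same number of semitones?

Yes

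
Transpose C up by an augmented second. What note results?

A second above C lands on the letter D.
An augmented second spans 3 semitones, so C moves to pitch class 3. On the letter D that is D#.

D#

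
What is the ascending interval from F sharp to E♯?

The letter names run F→E, a span of 6 letter steps, so the interval is some kind of seventh.
F# to E# is 11 semitones. A major seventh is 11, so 11 makes it major.

major seventh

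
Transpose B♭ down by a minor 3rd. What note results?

G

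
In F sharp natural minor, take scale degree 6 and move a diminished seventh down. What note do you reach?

E#

Scale degree 6 of F# natural minor is D.
A diminished seventh (9 semitones) below D lands on the letter E, giving E#.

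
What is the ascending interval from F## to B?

diminished fourth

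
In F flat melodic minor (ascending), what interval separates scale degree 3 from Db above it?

augmented fourth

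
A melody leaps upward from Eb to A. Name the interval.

augmented fourth

The letter names run E→A, a span of 3 letter steps, so the interval is some kind of fourth.
Eb to A is 6 semitones. A perfect fourth is 5, so 6 makes it augmented.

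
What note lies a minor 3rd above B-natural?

A third above B lands on the letter D.
A minor third spans 3 semitones, so B moves to pitch class 2. On the letter D that is D.

D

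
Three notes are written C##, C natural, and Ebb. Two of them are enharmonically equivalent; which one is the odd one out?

In 12-tone equal temperament, enharmonic equivalents share a pitch class. C## is pitch class 2; C is pitch class 0; Ebb is pitch class 2.
C## and Ebb share pitch class 2, while C is pitch class 0.

C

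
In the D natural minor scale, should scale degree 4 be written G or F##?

Each scale degree takes a distinct letter name. Degree 4 of a scale on D must use the letter G.
G and F## are enharmonically the same pitch, but only G uses the letter G, so it is the correct spelling here.

G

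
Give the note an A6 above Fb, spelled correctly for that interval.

F up a major sixth is D, so the target letter is D.
From Fb, an augmented sixth is 10 semitones up: D.

D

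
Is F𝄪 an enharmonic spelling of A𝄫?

F## is pitch class 7; Abb is pitch class 7.
All spellings map to pitch class 7, so they are enharmonically equivalent.

Yes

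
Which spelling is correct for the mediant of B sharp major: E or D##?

Each scale degree takes a distinct letter name. Degree 3 of a scale on B must use the letter D.
D## and E are enharmonically the same pitch, but only D## uses the letter D, so it is the correct spelling here.

D##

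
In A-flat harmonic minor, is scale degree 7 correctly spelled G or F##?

G

Each scale degree takes a distinct letter name. Degree 7 of a scale on A must use the letter G.
G and F## are enharmonically the same pitch, but only G uses the letter G, so it is the correct spelling here.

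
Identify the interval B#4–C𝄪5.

Counting letters B–C gives a second.
B#→C## = 2 semitones, exactly the major second.

major second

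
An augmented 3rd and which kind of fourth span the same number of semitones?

perfect

An augmented third spans 5 semitones.
A fourth spanning 5 semitones is perfect (the perfect fourth is 5).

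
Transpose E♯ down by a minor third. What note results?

C##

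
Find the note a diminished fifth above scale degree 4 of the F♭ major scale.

Fbb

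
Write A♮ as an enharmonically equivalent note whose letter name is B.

Plain B sits 2 semitones above A, so on the letter B the same pitch needs a double flat: Bbb.

Bbb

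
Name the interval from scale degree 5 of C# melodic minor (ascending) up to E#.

major sixth

Scale degree 5 of C# melodic minor (ascending) is G#.
G# up to E#: letters G→E make it a sixth; 9 semitones makes it major.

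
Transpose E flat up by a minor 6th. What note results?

Cb

A sixth above E lands on the letter C.
A minor sixth spans 8 semitones, so Eb moves to pitch class 11. On the letter C that is Cb.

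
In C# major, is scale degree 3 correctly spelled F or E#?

E#

Each scale degree takes a distinct letter name. Degree 3 of a scale on C must use the letter E.
E# and F are enharmonically the same pitch, but only E# uses the letter E, so it is the correct spelling here.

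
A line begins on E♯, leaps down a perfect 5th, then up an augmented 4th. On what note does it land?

A perfect fifth down from E# is A# (letter A, 7 semitones down).
An augmented fourth up from A# is D## (letter D, 6 semitones up).

D##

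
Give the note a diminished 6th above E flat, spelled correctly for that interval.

A sixth above E lands on the letter C.
A diminished sixth spans 7 semitones, so Eb moves to pitch class 10. On the letter C that is Cbb.

Cbb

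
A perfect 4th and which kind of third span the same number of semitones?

augmented

A perfect fourth spans 5 semitones.
A third spanning 5 semitones is augmented (the major third is 4).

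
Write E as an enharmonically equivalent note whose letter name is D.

D##

E is pitch class 4. The letter D alone is pitch class 2.
To reach pitch class 4 from D requires an offset of +2 semitones, i.e. double sharp: D##.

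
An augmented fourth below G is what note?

Db

G down a perfect fourth is D, so the target letter is D.
From G, an augmented fourth is 6 semitones down: Db.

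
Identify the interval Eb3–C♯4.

augmented sixth

The letter names run E→C, a span of 5 letter steps, so the interval is some kind of sixth.
Eb to C# is 10 semitones. A major sixth is 9, so 10 makes it augmented.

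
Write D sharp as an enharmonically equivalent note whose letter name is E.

Eb

D# is pitch class 3. The letter E alone is pitch class 4.
To reach pitch class 3 from E requires an offset of -1 semitone, i.e. flat: Eb.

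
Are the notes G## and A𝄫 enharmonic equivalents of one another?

G## is pitch class 9; Abb is pitch class 7.
The pitch classes differ (9 vs. 7), so they are not enharmonic equivalents.

No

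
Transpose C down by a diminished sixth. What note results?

C down a major sixth is Eb, so the target letter is E.
From C, a diminished sixth is 7 semitones down: E#.

E#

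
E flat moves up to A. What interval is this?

augmented fourth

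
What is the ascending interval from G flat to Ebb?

Counting letters G–A–B–C–D–E gives a sixth.
Gb→Ebb = 8 semitones, 1 narrower than the major sixth (9), so minor.

minor sixth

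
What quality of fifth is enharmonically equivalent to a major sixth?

A major sixth spans 9 semitones.
A fifth spanning 9 semitones is doubly augmented (the perfect fifth is 7).

doubly augmented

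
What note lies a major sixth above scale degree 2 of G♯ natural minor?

Scale degree 2 of G# natural minor is A#.
A major sixth (9 semitones) above A# lands on the letter F, giving F##.

F##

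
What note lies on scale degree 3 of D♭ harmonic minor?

Fb

Degree 3 takes the letter 2 steps above D, which is F.
In harmonic minor, degree 3 sits 3 semitones above the tonic. Db + 3 semitones is pitch class 4, spelled on F as Fb.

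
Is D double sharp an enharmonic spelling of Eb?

D## is pitch class 4; Eb is pitch class 3.
The pitch classes differ (4 vs. 3), so they are not enharmonic equivalents.

No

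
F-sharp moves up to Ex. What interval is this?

augmented seventh

The letter names run F→E, a span of 6 letter steps, so the interval is some kind of seventh.
F# to E## is 12 semitones. A major seventh is 11, so 12 makes it augmented.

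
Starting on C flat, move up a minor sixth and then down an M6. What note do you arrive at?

Cbb

A minor sixth up from Cb is Abb (letter A, 8 semitones up).
A major sixth down from Abb is Cbb (letter C, 9 semitones down).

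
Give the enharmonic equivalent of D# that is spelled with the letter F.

Fbb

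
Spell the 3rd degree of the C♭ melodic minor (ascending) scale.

Degree 3 takes the letter 2 steps above C, which is E.
In melodic minor (ascending), degree 3 sits 3 semitones above the tonic. Cb + 3 semitones is pitch class 2, spelled on E as Ebb.

Ebb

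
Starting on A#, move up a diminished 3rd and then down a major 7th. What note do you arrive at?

Db

A diminished third up from A# is C (letter C, 2 semitones up).
A major seventh down from C is Db (letter D, 11 semitones down).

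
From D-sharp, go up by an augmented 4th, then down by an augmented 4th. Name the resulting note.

D#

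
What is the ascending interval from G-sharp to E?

minor sixth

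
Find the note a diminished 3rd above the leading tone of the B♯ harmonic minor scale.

The leading tone of B# harmonic minor is A##.
A diminished third (2 semitones) above A## lands on the letter C, giving C#.

C#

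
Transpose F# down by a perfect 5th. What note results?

B

F down a perfect fifth is Bb, so the target letter is B.
From F#, a perfect fifth is 7 semitones down: B.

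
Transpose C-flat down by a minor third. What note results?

Ab

C down a major third is Ab, so the target letter is A.
From Cb, a minor third is 3 semitones down: Ab.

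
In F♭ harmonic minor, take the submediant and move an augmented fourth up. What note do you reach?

Gb

The submediant of Fb harmonic minor is Dbb.
An augmented fourth (6 semitones) above Dbb lands on the letter G, giving Gb.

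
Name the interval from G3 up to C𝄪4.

doubly augmented fourth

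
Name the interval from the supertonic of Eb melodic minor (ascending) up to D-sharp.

The supertonic of Eb melodic minor (ascending) is F.
F up to D#: letters F→D make it a sixth; 10 semitones makes it augmented.

augmented sixth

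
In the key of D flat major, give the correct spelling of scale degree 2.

Eb

The Db major scale runs Db Eb F Gb Ab Bb C.
Degree 2 is Eb.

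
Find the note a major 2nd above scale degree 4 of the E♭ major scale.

Bb

Scale degree 4 of Eb major is Ab.
A major second (2 semitones) above Ab lands on the letter B, giving Bb.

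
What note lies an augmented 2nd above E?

A second above E lands on the letter F.
An augmented second spans 3 semitones, so E moves to pitch class 7. On the letter F that is F##.

F##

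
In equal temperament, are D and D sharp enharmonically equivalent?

No

Two spellings are enharmonically equivalent only if they share a pitch class.
Here D → 2, D# → 3; 2 ≠ 3, so they are not.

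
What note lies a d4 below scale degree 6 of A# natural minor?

C##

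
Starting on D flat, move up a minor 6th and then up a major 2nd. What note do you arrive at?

Cb

A minor sixth up from Db is Bbb (letter B, 8 semitones up).
A major second up from Bbb is Cb (letter C, 2 semitones up).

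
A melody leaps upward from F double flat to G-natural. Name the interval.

doubly augmented second

The letter names run F→G, a span of 1 letter step, so the interval is some kind of second.
Fbb to G is 4 semitones. A major second is 2, so 4 makes it doubly augmented.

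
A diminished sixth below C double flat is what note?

Eb

A sixth below C lands on the letter E.
A diminished sixth spans 7 semitones, so Cbb moves to pitch class 3. On the letter E that is Eb.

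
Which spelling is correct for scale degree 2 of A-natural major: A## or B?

B

Each scale degree takes a distinct letter name. Degree 2 of a scale on A must use the letter B.
B and A## are enharmonically the same pitch, but only B uses the letter B, so it is the correct spelling here.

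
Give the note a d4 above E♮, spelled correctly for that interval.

E up a perfect fourth is A, so the target letter is A.
From E, a diminished fourth is 4 semitones up: Ab.

Ab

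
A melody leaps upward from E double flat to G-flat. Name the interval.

Counting letters E–F–G gives a third.
Ebb→Gb = 4 semitones, exactly the major third.

major third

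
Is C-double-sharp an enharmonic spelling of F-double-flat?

No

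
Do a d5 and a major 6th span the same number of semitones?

No

A diminished fifth spans 6 semitones; a major sixth spans 9.
The spans differ, so they are not enharmonic equivalents.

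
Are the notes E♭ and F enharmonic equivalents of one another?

No

Eb is pitch class 3; F is pitch class 5.
The pitch classes differ (3 vs. 5), so they are not enharmonic equivalents.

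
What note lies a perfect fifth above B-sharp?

F##

B up a perfect fifth is F#, so the target letter is F.
From B#, a perfect fifth is 7 semitones up: F##.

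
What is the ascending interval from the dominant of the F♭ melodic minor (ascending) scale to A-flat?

major sixth

The dominant of Fb melodic minor (ascending) is Cb.
Cb up to Ab: letters C→A make it a sixth; 9 semitones makes it major.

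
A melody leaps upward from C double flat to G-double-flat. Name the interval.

Counting letters C–D–E–F–G gives a fifth.
Cbb→Gbb = 7 semitones, exactly the perfect fifth.

perfect fifth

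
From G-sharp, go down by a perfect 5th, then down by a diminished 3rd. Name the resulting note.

A##

A perfect fifth down from G# is C# (letter C, 7 semitones down).
A diminished third down from C# is A## (letter A, 2 semitones down).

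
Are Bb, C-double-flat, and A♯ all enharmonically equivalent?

Yes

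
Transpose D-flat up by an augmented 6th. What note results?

B

D up a major sixth is B, so the target letter is B.
From Db, an augmented sixth is 10 semitones up: B.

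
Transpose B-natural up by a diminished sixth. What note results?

Gb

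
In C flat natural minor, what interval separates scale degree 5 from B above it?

augmented third

Scale degree 5 of Cb natural minor is Gb.
Gb up to B: letters G→B make it a third; 5 semitones makes it augmented.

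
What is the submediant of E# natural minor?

C#

The E# natural minor scale runs E# F## G# A# B# C# D#.
Degree 6 is C#.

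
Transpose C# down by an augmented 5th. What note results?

C down a perfect fifth is F, so the target letter is F.
From C#, an augmented fifth is 8 semitones down: F.

F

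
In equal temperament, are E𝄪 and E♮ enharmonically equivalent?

No

E## is pitch class 6; E is pitch class 4.
The pitch classes differ (6 vs. 4), so they are not enharmonic equivalents.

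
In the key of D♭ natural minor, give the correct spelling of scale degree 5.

Ab

The Db natural minor scale runs Db Eb Fb Gb Ab Bbb Cb.
Degree 5 is Ab.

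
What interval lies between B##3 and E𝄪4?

perfect fourth

Counting letters B–C–D–E gives a fourth.
B##→E## = 5 semitones, exactly the perfect fourth.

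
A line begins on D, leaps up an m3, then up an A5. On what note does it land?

A minor third up from D is F (letter F, 3 semitones up).
An augmented fifth up from F is C# (letter C, 8 semitones up).

C#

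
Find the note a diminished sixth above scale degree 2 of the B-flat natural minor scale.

Abb

Scale degree 2 of Bb natural minor is C.
A diminished sixth (7 semitones) above C lands on the letter A, giving Abb.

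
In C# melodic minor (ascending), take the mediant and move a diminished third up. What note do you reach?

Gb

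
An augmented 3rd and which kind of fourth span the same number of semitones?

perfect

An augmented third spans 5 semitones.
A fourth spanning 5 semitones is perfect (the perfect fourth is 5).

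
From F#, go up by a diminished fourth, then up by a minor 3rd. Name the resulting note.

Db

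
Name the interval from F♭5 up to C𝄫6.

The letter names run F→C, a span of 4 letter steps, so the interval is some kind of fifth.
Fb to Cbb is 6 semitones. A perfect fifth is 7, so 6 makes it diminished.

diminished fifth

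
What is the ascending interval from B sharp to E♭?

doubly diminished fourth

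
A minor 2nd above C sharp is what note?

C up a major second is D, so the target letter is D.
From C#, a minor second is 1 semitone up: D.

D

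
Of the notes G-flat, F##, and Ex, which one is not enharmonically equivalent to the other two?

F##

In 12-tone equal temperament, enharmonic equivalents share a pitch class. Gb is pitch class 6; F## is pitch class 7; E## is pitch class 6.
Gb and E## share pitch class 6, while F## is pitch class 7.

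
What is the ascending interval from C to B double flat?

diminished seventh

The letter names run C→B, a span of 6 letter steps, so the interval is some kind of seventh.
C to Bbb is 9 semitones. A major seventh is 11, so 9 makes it diminished.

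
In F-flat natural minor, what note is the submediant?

The Fb natural minor scale runs Fb Gb Abb Bbb Cb Dbb Ebb.
Degree 6 is Dbb.

Dbb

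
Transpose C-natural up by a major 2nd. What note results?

D

C up a major second is D, so the target letter is D.
From C, a major second is 2 semitones up: D.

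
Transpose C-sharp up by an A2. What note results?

A second above C lands on the letter D.
An augmented second spans 3 semitones, so C# moves to pitch class 4. On the letter D that is D##.

D##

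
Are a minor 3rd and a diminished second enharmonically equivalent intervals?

No

A minor third spans 3 semitones; a diminished second spans 0.
The spans differ, so they are not enharmonic equivalents.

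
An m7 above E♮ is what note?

D

A seventh above E lands on the letter D.
A minor seventh spans 10 semitones, so E moves to pitch class 2. On the letter D that is D.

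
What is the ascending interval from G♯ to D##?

augmented fifth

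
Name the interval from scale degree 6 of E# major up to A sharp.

minor sixth

Scale degree 6 of E# major is C##.
C## up to A#: letters C→A make it a sixth; 8 semitones makes it minor.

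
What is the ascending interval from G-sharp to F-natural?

diminished seventh

The letter names run G→F, a span of 6 letter steps, so the interval is some kind of seventh.
G# to F is 9 semitones. A major seventh is 11, so 9 makes it diminished.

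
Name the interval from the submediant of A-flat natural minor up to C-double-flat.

The submediant of Ab natural minor is Fb.
Fb up to Cbb: letters F→C make it a fifth; 6 semitones makes it diminished.

diminished fifth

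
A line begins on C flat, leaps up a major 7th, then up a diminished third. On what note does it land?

A major seventh up from Cb is Bb (letter B, 11 semitones up).
A diminished third up from Bb is Dbb (letter D, 2 semitones up).

Dbb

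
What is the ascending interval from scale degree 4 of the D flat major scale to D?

Scale degree 4 of Db major is Gb.
Gb up to D: letters G→D make it a fifth; 8 semitones makes it augmented.

augmented fifth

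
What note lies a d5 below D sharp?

G##

A fifth below D lands on the letter G.
A diminished fifth spans 6 semitones, so D# moves to pitch class 9. On the letter G that is G##.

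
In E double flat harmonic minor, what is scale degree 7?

Db

The Ebb harmonic minor scale runs Ebb Fb Gbb Abb Bbb Cbb Db.
Degree 7 is Db.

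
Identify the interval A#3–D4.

diminished fourth

Counting letters A–B–C–D gives a fourth.
A#→D = 4 semitones, 1 narrower than the perfect fourth (5), so diminished.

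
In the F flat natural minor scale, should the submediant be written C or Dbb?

Dbb

Each scale degree takes a distinct letter name. Degree 6 of a scale on F must use the letter D.
Dbb and C are enharmonically the same pitch, but only Dbb uses the letter D, so it is the correct spelling here.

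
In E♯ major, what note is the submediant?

The E# major scale runs E# F## G## A# B# C## D##.
Degree 6 is C##.

C##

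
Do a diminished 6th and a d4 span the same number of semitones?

No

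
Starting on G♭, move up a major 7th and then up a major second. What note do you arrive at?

A major seventh up from Gb is F (letter F, 11 semitones up).
A major second up from F is G (letter G, 2 semitones up).

G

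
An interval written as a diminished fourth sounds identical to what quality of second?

A diminished fourth spans 4 semitones.
A second spanning 4 semitones is doubly augmented (the major second is 2).

doubly augmented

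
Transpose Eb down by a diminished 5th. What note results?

A

A fifth below E lands on the letter A.
A diminished fifth spans 6 semitones, so Eb moves to pitch class 9. On the letter A that is A.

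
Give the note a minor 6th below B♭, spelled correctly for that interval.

D

A sixth below B lands on the letter D.
A minor sixth spans 8 semitones, so Bb moves to pitch class 2. On the letter D that is D.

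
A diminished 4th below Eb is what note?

E down a perfect fourth is B, so the target letter is B.
From Eb, a diminished fourth is 4 semitones down: B.

B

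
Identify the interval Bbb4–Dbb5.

Counting letters B–C–D gives a third.
Bbb→Dbb = 3 semitones, 1 narrower than the major third (4), so minor.

minor third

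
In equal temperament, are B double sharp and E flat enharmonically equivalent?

No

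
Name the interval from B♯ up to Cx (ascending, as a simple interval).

major second

The letter names run B→C, a span of 1 letter step, so the interval is some kind of second.
B# to C## is 2 semitones. A major second is 2, so 2 makes it major.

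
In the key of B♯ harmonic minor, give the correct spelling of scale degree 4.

The B# harmonic minor scale runs B# C## D# E# F## G# A##.
Degree 4 is E#.

E#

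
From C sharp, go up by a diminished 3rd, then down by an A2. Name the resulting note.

Dbb

A diminished third up from C# is Eb (letter E, 2 semitones up).
An augmented second down from Eb is Dbb (letter D, 3 semitones down).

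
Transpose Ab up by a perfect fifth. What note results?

A fifth above A lands on the letter E.
A perfect fifth spans 7 semitones, so Ab moves to pitch class 3. On the letter E that is Eb.

Eb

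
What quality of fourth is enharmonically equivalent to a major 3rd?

diminished

A major third spans 4 semitones.
A fourth spanning 4 semitones is diminished (the perfect fourth is 5).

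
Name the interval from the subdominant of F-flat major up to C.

The subdominant of Fb major is Bbb.
Bbb up to C: letters B→C make it a second; 3 semitones makes it augmented.

augmented second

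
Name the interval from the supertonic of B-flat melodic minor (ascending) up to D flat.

The supertonic of Bb melodic minor (ascending) is C.
C up to Db: letters C→D make it a second; 1 semitone makes it minor.

minor second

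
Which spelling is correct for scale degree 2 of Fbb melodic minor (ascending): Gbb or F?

Each scale degree takes a distinct letter name. Degree 2 of a scale on F must use the letter G.
Gbb and F are enharmonically the same pitch, but only Gbb uses the letter G, so it is the correct spelling here.

Gbb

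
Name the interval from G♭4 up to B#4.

Counting letters G–A–B gives a third.
Gb→B# = 6 semitones, 2 wider than the major third (4), so doubly augmented.

doubly augmented third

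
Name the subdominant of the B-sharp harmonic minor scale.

E#

The B# harmonic minor scale runs B# C## D# E# F## G# A##.
Degree 4 is E#.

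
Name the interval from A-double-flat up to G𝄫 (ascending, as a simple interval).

Counting letters A–B–C–D–E–F–G gives a seventh.
Abb→Gbb = 10 semitones, 1 narrower than the major seventh (11), so minor.

minor seventh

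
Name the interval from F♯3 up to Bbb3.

doubly diminished fourth

Counting letters F–G–A–B gives a fourth.
F#→Bbb = 3 semitones, 2 narrower than the perfect fourth (5), so doubly diminished.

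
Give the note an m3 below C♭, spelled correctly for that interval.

C down a major third is Ab, so the target letter is A.
From Cb, a minor third is 3 semitones down: Ab.

Ab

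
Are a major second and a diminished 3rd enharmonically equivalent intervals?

Yes

A major second spans 2 semitones; a diminished third spans 2.
They are enharmonically equivalent.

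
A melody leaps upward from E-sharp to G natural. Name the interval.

Counting letters E–F–G gives a third.
E#→G = 2 semitones, 2 narrower than the major third (4), so diminished.

diminished third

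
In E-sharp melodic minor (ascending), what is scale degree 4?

A#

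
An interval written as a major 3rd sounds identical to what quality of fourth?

diminished

A major third spans 4 semitones.
A fourth spanning 4 semitones is diminished (the perfect fourth is 5).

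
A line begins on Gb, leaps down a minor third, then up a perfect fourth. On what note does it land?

A minor third down from Gb is Eb (letter E, 3 semitones down).
A perfect fourth up from Eb is Ab (letter A, 5 semitones up).

Ab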